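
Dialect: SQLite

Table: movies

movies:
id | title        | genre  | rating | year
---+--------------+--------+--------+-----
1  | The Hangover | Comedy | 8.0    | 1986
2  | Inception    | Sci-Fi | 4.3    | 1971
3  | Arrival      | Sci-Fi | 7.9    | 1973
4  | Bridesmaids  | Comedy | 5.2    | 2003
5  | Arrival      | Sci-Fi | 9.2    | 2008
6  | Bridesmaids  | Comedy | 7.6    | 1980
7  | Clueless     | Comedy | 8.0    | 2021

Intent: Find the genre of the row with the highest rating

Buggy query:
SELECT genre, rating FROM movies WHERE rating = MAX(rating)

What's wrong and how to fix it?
Bug: WHERE is evaluated per row; an aggregate over the whole table isn't defined there

Fix: Use a subquery: WHERE rating = (SELECT MAX(rating) FROM movies)

Corrected query:
SELECT genre, rating FROM movies WHERE rating = (SELECT MAX(rating) FROM movies)

Result:
genre  | rating
-------+-------
Sci-Fi | 9.2   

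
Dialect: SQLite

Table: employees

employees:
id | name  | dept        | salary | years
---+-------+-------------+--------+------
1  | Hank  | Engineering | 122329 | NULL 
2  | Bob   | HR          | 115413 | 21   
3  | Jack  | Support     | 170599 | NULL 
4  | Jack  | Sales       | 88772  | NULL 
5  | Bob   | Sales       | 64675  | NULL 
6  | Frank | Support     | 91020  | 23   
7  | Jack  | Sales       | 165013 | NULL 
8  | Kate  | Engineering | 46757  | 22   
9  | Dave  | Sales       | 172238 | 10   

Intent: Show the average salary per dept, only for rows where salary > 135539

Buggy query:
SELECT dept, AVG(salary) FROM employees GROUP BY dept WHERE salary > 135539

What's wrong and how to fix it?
Bug: Row-level WHERE must come before GROUP BY in the clause order

Fix: Place WHERE between FROM and GROUP BY

Corrected query:
SELECT dept, AVG(salary) FROM employees WHERE salary > 135539 GROUP BY dept

Result:
dept    | AVG(salary)
--------+------------
Sales   | 168625.5   
Support | 170599     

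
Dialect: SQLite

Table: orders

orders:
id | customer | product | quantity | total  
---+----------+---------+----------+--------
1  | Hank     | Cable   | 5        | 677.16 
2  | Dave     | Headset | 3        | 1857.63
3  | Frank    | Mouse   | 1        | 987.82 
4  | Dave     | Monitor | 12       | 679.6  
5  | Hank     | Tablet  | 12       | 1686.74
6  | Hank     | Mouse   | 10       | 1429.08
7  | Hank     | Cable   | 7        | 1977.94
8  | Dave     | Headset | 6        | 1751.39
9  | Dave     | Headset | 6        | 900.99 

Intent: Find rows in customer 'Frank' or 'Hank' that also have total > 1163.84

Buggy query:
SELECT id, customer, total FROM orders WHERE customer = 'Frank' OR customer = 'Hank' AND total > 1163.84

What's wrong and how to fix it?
Bug: Without parentheses, AND is evaluated before OR, so the total filter only applies to the 'Hank' branch

Fix: Group the OR with parentheses (or use IN), then AND the threshold

Corrected query:
SELECT id, customer, total FROM orders WHERE (customer = 'Frank' OR customer = 'Hank') AND total > 1163.84

Result:
id | customer | total  
---+----------+--------
5  | Hank     | 1686.74
6  | Hank     | 1429.08
7  | Hank     | 1977.94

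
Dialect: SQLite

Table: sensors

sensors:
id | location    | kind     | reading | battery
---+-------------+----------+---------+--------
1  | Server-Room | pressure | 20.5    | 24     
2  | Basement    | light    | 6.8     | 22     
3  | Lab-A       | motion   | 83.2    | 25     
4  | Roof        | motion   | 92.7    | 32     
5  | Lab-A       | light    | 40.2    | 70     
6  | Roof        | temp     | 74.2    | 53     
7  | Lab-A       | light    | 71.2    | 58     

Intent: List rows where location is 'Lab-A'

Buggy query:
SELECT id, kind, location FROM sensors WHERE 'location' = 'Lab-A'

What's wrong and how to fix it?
Bug: 'location' in single quotes is a string literal, not the column; the comparison is literal-vs-literal and never true

Fix: Reference the column as location without single quotes

Corrected query:
SELECT id, kind, location FROM sensors WHERE location = 'Lab-A'

Result:
id | kind   | location
---+--------+---------
3  | motion | Lab-A   
5  | light  | Lab-A   
7  | light  | Lab-A   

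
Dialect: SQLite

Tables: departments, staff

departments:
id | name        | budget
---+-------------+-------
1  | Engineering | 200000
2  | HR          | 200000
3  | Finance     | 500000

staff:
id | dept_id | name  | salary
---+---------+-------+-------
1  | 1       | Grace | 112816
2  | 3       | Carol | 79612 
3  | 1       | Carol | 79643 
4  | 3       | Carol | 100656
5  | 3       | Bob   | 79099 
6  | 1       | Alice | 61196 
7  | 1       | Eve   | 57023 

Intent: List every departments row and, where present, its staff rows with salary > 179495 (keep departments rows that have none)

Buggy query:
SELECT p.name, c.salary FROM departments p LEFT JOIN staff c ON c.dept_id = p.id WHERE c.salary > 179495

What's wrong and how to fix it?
Bug: A WHERE condition on the right-hand table after LEFT JOIN drops unmatched parents

Fix: Move the right-table condition into the ON clause so unmatched parents are kept

Corrected query:
SELECT p.name, c.salary FROM departments p LEFT JOIN staff c ON c.dept_id = p.id AND c.salary > 179495

Result:
name        | salary
------------+-------
Engineering | NULL  
HR          | NULL  
Finance     | NULL  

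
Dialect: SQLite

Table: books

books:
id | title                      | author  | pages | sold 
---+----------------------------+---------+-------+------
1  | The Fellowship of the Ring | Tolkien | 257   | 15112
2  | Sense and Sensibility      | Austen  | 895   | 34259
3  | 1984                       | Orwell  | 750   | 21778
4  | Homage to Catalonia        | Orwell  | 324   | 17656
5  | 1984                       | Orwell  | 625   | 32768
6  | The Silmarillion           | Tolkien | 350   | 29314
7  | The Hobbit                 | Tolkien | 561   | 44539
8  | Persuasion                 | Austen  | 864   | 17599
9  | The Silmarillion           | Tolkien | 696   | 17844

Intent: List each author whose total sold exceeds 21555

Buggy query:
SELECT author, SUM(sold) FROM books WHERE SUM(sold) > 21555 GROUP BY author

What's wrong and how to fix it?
Bug: WHERE runs before GROUP BY, so aggregates aren't available there

Fix: Use HAVING (which filters groups after aggregation) instead of WHERE

Corrected query:
SELECT author, SUM(sold) FROM books GROUP BY author HAVING SUM(sold) > 21555

Result:
author  | SUM(sold)
--------+----------
Austen  | 51858    
Orwell  | 72202    
Tolkien | 106809   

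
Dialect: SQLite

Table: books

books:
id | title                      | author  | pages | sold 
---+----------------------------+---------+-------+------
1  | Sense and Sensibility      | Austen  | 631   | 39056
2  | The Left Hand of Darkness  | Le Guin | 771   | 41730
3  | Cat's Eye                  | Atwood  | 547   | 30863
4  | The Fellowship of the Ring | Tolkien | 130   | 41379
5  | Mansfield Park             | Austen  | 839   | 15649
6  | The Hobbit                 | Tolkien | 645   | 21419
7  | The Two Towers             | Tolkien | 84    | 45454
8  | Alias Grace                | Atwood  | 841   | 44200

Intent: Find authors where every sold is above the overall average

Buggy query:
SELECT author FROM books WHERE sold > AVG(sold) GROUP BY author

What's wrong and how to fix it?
Bug: WHERE evaluates per row before aggregation, so AVG() is unavailable

Fix: Compute the overall average in a scalar subquery and compare each group's MIN against it in HAVING

Corrected query:
SELECT author FROM books GROUP BY author HAVING MIN(sold) > (SELECT AVG(sold) FROM books)

Result:
author 
-------
Le Guin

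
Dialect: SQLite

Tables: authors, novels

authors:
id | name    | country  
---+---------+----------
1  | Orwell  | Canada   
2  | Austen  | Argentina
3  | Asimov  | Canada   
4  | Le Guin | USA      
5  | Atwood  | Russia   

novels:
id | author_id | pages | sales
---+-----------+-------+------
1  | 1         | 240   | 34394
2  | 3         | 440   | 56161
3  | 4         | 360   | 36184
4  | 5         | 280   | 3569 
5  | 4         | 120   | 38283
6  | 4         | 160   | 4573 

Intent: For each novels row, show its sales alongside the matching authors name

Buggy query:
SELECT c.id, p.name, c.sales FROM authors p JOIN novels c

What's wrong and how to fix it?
Bug: JOIN with no ON clause produces a cartesian product; every novels row pairs with every authors row

Fix: Specify the join condition linking the foreign key to the parent id

Corrected query:
SELECT c.id, p.name, c.sales FROM authors p JOIN novels c ON c.author_id = p.id

Result:
id | name    | sales
---+---------+------
1  | Orwell  | 34394
2  | Asimov  | 56161
3  | Le Guin | 36184
4  | Atwood  | 3569 
5  | Le Guin | 38283
6  | Le Guin | 4573 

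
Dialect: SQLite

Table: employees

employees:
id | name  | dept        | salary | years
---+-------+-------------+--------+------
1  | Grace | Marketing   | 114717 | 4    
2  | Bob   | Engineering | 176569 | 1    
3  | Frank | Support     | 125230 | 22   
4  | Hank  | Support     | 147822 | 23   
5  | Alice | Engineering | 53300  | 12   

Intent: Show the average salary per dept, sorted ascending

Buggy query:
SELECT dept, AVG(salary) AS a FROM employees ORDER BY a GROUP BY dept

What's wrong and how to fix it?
Bug: GROUP BY must precede ORDER BY

Fix: Move ORDER BY to the end, after GROUP BY

Corrected query:
SELECT dept, AVG(salary) AS a FROM employees GROUP BY dept ORDER BY a

Result:
dept        | a       
------------+---------
Marketing   | 114717  
Engineering | 114934.5
Support     | 136526  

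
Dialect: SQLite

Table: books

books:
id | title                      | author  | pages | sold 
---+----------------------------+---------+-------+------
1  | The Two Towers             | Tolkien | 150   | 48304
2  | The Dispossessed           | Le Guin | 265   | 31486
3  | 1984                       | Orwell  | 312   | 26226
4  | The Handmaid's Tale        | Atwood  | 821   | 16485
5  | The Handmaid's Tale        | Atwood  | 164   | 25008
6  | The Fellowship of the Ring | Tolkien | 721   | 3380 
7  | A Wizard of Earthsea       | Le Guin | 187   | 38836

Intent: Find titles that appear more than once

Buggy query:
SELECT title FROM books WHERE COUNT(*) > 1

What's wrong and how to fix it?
Bug: WHERE can't reference COUNT(*); aggregates are computed after WHERE

Fix: GROUP BY title, then filter groups with HAVING COUNT(*) > 1

Corrected query:
SELECT title FROM books GROUP BY title HAVING COUNT(*) > 1

Result:
title              
-------------------
The Handmaid's Tale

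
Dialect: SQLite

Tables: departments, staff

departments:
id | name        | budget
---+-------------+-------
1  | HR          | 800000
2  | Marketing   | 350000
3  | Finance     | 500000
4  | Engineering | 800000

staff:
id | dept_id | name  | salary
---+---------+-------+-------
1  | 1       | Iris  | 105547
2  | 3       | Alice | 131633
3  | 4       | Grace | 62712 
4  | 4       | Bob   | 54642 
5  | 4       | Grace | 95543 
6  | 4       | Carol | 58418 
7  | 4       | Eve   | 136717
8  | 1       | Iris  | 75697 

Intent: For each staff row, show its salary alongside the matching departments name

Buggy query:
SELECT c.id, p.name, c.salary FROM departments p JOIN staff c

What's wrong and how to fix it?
Bug: JOIN with no ON clause produces a cartesian product; every staff row pairs with every departments row

Fix: Add ON c.dept_id = p.id to the JOIN

Corrected query:
SELECT c.id, p.name, c.salary FROM departments p JOIN staff c ON c.dept_id = p.id

Result:
id | name        | salary
---+-------------+-------
1  | HR          | 105547
2  | Finance     | 131633
3  | Engineering | 62712 
4  | Engineering | 54642 
5  | Engineering | 95543 
6  | Engineering | 58418 
7  | Engineering | 136717
8  | HR          | 75697 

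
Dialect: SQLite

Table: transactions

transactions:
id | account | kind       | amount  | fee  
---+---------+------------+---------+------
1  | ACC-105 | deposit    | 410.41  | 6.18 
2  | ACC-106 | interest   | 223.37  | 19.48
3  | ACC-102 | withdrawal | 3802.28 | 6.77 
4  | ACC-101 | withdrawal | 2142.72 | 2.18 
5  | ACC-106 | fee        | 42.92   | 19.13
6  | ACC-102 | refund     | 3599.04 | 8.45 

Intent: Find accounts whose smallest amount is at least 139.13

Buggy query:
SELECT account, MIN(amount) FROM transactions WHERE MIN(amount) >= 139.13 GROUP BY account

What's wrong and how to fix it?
Bug: MIN() in WHERE is a misuse of aggregate

Fix: Replace WHERE with HAVING after the GROUP BY

Corrected query:
SELECT account, MIN(amount) FROM transactions GROUP BY account HAVING MIN(amount) >= 139.13

Result:
account | MIN(amount)
--------+------------
ACC-101 | 2142.72    
ACC-102 | 3599.04    
ACC-105 | 410.41     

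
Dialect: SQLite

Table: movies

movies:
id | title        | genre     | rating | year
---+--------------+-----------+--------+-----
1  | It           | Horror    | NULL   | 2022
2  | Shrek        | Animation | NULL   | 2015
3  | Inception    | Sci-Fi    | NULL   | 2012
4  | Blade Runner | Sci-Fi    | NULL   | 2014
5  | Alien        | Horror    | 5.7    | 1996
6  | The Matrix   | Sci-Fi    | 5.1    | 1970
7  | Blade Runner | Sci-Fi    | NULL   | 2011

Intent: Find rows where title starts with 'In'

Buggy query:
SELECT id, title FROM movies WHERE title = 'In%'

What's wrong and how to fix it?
Bug: '=' compares the literal string including the % character; pattern matching needs LIKE

Fix: Replace '=' with LIKE so 'In%' is treated as a pattern

Corrected query:
SELECT id, title FROM movies WHERE title LIKE 'In%'

Result:
id | title    
---+----------
3  | Inception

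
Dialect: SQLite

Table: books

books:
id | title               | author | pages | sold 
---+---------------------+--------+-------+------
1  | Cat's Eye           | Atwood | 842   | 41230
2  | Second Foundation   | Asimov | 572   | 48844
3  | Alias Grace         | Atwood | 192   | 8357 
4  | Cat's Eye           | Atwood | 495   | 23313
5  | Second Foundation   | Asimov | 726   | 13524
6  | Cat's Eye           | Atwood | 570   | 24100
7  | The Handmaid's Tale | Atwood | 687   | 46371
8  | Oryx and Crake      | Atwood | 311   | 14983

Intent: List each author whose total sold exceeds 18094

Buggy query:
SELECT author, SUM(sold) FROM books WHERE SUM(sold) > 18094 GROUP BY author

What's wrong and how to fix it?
Bug: Aggregate functions cannot appear in a WHERE clause

Fix: Move the aggregate condition to a HAVING clause

Corrected query:
SELECT author, SUM(sold) FROM books GROUP BY author HAVING SUM(sold) > 18094

Result:
author | SUM(sold)
-------+----------
Asimov | 62368    
Atwood | 158354   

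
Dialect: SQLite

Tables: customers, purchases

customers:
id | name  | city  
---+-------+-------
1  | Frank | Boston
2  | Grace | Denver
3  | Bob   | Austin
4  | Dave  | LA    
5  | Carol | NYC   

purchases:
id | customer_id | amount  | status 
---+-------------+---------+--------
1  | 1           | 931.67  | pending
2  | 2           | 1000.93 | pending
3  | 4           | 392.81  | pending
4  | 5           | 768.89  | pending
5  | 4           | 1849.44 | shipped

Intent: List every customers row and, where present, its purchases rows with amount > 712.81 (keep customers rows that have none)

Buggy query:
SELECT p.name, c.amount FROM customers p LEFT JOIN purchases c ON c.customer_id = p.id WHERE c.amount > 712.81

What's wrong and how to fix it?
Bug: A WHERE condition on the right-hand table after LEFT JOIN drops unmatched parents

Fix: Move the right-table condition into the ON clause so unmatched parents are kept

Corrected query:
SELECT p.name, c.amount FROM customers p LEFT JOIN purchases c ON c.customer_id = p.id AND c.amount > 712.81

Result:
name  | amount 
------+--------
Frank | 931.67 
Grace | 1000.93
Bob   | NULL   
Dave  | 1849.44
Carol | 768.89 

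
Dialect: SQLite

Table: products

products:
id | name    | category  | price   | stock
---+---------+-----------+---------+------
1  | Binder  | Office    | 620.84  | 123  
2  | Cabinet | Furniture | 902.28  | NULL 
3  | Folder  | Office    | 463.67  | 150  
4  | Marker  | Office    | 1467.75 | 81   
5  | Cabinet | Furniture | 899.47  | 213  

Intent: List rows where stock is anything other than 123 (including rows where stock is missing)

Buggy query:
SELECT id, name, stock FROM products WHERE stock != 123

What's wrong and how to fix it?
Bug: Inequality against NULL is unknown, not true; rows with NULL are dropped

Fix: Handle NULL separately with IS NULL alongside the inequality

Corrected query:
SELECT id, name, stock FROM products WHERE stock != 123 OR stock IS NULL

Result:
id | name    | stock
---+---------+------
2  | Cabinet | NULL 
3  | Folder  | 150  
4  | Marker  | 81   
5  | Cabinet | 213  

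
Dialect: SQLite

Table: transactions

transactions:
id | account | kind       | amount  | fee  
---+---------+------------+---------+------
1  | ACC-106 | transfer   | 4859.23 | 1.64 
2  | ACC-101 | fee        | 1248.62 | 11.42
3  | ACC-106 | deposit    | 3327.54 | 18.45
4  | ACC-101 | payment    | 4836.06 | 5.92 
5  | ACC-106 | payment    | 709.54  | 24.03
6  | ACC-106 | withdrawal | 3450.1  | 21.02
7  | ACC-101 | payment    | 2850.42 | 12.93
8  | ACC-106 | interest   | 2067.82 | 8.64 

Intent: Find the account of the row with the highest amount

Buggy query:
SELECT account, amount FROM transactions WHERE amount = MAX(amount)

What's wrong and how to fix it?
Bug: MAX(amount) is an aggregate and cannot be used directly in WHERE

Fix: Use a subquery: WHERE amount = (SELECT MAX(amount) FROM transactions)

Corrected query:
SELECT account, amount FROM transactions WHERE amount = (SELECT MAX(amount) FROM transactions)

Result:
account | amount 
--------+--------
ACC-106 | 4859.23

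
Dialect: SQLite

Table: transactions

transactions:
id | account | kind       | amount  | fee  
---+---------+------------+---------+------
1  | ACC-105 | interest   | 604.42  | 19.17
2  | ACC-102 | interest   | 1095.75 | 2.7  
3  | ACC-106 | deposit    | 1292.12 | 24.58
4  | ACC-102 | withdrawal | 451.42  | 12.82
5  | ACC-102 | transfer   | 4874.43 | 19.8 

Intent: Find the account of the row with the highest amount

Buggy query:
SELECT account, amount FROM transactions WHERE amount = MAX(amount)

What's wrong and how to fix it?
Bug: WHERE is evaluated per row; an aggregate over the whole table isn't defined there

Fix: Use a subquery: WHERE amount = (SELECT MAX(amount) FROM transactions)

Corrected query:
SELECT account, amount FROM transactions WHERE amount = (SELECT MAX(amount) FROM transactions)

Result:
account | amount 
--------+--------
ACC-102 | 4874.43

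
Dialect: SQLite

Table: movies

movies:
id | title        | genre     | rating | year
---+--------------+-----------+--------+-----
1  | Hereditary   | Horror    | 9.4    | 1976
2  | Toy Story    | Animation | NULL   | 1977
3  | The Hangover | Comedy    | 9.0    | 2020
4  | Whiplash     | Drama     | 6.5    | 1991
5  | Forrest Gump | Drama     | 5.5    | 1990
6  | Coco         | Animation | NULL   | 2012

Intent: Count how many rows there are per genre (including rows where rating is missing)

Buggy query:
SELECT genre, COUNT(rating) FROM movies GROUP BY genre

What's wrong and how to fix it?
Bug: COUNT(rating) skips NULLs, so groups with missing rating are undercounted

Fix: Replace COUNT(rating) with COUNT(*)

Corrected query:
SELECT genre, COUNT(*) FROM movies GROUP BY genre

Result:
genre     | COUNT(*)
----------+---------
Animation | 2       
Comedy    | 1       
Drama     | 2       
Horror    | 1       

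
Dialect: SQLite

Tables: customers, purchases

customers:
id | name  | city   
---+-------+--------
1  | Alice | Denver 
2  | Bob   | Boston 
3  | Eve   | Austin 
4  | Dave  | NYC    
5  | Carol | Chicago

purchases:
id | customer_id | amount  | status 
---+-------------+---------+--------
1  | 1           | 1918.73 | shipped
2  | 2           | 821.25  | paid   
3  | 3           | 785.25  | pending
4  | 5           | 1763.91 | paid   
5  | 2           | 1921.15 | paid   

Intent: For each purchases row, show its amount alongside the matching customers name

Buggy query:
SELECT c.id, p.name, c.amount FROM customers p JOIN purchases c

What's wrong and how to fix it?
Bug: Missing join condition: each purchases row is matched to all customers rows instead of just its own

Fix: Add ON c.customer_id = p.id to the JOIN

Corrected query:
SELECT c.id, p.name, c.amount FROM customers p JOIN purchases c ON c.customer_id = p.id

Result:
id | name  | amount 
---+-------+--------
1  | Alice | 1918.73
2  | Bob   | 821.25 
3  | Eve   | 785.25 
4  | Carol | 1763.91
5  | Bob   | 1921.15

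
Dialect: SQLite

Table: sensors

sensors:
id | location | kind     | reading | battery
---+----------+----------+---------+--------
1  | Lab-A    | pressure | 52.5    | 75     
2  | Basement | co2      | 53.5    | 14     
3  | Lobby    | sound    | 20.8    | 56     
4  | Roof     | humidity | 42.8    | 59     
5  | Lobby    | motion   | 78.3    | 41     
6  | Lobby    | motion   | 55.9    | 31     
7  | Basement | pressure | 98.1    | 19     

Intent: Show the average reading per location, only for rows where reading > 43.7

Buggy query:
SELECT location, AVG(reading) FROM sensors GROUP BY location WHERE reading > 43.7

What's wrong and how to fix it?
Bug: WHERE cannot follow GROUP BY

Fix: Move the WHERE clause before GROUP BY

Corrected query:
SELECT location, AVG(reading) FROM sensors WHERE reading > 43.7 GROUP BY location

Result:
location | AVG(reading)
---------+-------------
Basement | 75.8        
Lab-A    | 52.5        
Lobby    | 67.1        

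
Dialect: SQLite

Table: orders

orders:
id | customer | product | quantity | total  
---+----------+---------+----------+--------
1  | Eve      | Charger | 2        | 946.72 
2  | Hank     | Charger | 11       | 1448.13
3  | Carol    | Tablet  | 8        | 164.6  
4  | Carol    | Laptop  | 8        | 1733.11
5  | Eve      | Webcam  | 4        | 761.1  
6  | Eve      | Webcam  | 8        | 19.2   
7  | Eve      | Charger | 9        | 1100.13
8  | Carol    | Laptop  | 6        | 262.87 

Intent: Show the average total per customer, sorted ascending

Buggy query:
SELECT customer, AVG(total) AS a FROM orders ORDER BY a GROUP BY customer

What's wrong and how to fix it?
Bug: ORDER BY appears before GROUP BY; SQL clause order requires GROUP BY first

Fix: Reorder: SELECT … FROM … GROUP BY … ORDER BY …

Corrected query:
SELECT customer, AVG(total) AS a FROM orders GROUP BY customer ORDER BY a

Result:
customer | a         
---------+-----------
Eve      | 706.7875  
Carol    | 720.193333
Hank     | 1448.13   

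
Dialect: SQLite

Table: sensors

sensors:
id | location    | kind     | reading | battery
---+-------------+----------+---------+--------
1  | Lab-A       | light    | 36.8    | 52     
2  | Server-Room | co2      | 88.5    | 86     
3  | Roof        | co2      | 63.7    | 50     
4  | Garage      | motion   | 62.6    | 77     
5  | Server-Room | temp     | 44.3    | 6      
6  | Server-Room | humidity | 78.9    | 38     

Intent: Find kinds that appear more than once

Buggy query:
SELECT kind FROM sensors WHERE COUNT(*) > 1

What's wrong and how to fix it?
Bug: COUNT(*) is an aggregate and cannot be used in WHERE

Fix: GROUP BY kind, then filter groups with HAVING COUNT(*) > 1

Corrected query:
SELECT kind FROM sensors GROUP BY kind HAVING COUNT(*) > 1

Result:
kind
----
co2 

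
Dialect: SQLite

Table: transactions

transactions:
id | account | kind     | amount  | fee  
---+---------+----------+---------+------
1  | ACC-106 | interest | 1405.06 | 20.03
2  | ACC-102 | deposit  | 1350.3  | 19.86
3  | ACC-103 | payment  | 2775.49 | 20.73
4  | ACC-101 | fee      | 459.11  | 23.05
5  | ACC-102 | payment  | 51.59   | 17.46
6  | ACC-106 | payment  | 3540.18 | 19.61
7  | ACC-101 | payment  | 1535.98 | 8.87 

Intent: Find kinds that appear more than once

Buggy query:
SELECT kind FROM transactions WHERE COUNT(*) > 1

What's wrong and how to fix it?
Bug: WHERE can't reference COUNT(*); aggregates are computed after WHERE

Fix: GROUP BY kind, then filter groups with HAVING COUNT(*) > 1

Corrected query:
SELECT kind FROM transactions GROUP BY kind HAVING COUNT(*) > 1

Result:
kind   
-------
payment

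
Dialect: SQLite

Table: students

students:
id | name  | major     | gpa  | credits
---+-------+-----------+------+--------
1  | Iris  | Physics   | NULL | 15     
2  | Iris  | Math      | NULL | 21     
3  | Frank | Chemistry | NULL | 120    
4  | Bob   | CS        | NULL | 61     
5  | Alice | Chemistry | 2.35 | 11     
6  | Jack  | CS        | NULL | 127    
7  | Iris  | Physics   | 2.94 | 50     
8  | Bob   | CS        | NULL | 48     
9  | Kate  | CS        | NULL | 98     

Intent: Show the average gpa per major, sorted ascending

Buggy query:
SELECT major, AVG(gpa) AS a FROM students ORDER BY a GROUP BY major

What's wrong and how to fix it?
Bug: ORDER BY appears before GROUP BY; SQL clause order requires GROUP BY first

Fix: Reorder: SELECT … FROM … GROUP BY … ORDER BY …

Corrected query:
SELECT major, AVG(gpa) AS a FROM students GROUP BY major ORDER BY a

Result:
major     | a   
----------+-----
CS        | NULL
Math      | NULL
Chemistry | 2.35
Physics   | 2.94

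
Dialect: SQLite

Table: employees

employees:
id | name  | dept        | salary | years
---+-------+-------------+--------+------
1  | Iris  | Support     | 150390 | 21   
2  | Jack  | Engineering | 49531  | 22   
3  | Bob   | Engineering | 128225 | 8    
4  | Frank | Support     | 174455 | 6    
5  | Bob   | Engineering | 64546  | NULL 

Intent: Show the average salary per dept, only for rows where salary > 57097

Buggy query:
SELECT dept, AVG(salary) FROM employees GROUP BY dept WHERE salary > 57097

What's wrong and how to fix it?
Bug: Row-level WHERE must come before GROUP BY in the clause order

Fix: Move the WHERE clause before GROUP BY

Corrected query:
SELECT dept, AVG(salary) FROM employees WHERE salary > 57097 GROUP BY dept

Result:
dept        | AVG(salary)
------------+------------
Engineering | 96385.5    
Support     | 162422.5   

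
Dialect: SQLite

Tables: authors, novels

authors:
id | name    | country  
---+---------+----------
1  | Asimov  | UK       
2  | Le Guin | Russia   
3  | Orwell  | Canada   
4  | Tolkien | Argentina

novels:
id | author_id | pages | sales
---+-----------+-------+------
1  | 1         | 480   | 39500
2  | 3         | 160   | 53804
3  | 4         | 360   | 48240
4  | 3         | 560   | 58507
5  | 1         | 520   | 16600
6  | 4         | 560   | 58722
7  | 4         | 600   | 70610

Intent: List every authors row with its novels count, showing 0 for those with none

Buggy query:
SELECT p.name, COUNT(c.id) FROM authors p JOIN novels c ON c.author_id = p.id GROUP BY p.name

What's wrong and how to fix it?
Bug: An inner join excludes parents with zero children

Fix: Use LEFT JOIN so parents without children still appear (COUNT(c.id) gives 0)

Corrected query:
SELECT p.name, COUNT(c.id) FROM authors p LEFT JOIN novels c ON c.author_id = p.id GROUP BY p.name

Result:
name    | COUNT(c.id)
--------+------------
Asimov  | 2          
Le Guin | 0          
Orwell  | 2          
Tolkien | 3          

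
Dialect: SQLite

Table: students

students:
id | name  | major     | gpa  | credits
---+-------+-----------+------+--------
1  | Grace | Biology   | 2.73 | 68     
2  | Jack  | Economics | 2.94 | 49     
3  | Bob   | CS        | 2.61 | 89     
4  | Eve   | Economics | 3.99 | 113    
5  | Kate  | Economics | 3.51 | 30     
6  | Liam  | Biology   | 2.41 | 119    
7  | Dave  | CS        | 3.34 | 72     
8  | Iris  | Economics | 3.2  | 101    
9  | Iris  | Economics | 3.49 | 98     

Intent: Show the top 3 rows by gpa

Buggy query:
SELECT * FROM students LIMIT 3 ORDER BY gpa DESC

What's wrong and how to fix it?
Bug: ORDER BY cannot follow LIMIT; LIMIT is the final clause

Fix: Swap the clauses: ORDER BY first, then LIMIT

Corrected query:
SELECT * FROM students ORDER BY gpa DESC LIMIT 3

Result:
id | name | major     | gpa  | credits
---+------+-----------+------+--------
4  | Eve  | Economics | 3.99 | 113    
5  | Kate | Economics | 3.51 | 30     
9  | Iris | Economics | 3.49 | 98     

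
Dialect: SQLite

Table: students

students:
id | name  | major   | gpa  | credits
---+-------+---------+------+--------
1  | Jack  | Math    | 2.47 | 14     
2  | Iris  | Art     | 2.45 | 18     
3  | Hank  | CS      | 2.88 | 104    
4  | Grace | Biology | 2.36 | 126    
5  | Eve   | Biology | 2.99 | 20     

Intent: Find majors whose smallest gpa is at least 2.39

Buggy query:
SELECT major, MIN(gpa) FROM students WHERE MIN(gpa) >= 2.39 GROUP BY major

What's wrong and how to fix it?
Bug: MIN() in WHERE is a misuse of aggregate

Fix: Use HAVING for the per-group MIN condition

Corrected query:
SELECT major, MIN(gpa) FROM students GROUP BY major HAVING MIN(gpa) >= 2.39

Result:
major | MIN(gpa)
------+---------
Art   | 2.45    
CS    | 2.88    
Math  | 2.47    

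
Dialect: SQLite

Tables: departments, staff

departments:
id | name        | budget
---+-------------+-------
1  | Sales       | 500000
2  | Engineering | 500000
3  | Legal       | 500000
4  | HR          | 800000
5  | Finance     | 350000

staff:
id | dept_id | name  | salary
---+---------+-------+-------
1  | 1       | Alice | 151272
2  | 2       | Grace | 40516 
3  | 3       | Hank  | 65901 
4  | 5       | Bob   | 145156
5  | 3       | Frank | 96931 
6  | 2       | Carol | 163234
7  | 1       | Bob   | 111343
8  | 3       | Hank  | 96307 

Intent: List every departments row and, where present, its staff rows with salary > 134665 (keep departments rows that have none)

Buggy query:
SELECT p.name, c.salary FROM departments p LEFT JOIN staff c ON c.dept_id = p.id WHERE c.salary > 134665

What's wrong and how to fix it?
Bug: Filtering c.salary in WHERE discards the NULL rows produced by LEFT JOIN, turning it into an inner join

Fix: Put 'c.salary > 134665' in the JOIN's ON clause instead of WHERE

Corrected query:
SELECT p.name, c.salary FROM departments p LEFT JOIN staff c ON c.dept_id = p.id AND c.salary > 134665

Result:
name        | salary
------------+-------
Sales       | 151272
Engineering | 163234
Legal       | NULL  
HR          | NULL  
Finance     | 145156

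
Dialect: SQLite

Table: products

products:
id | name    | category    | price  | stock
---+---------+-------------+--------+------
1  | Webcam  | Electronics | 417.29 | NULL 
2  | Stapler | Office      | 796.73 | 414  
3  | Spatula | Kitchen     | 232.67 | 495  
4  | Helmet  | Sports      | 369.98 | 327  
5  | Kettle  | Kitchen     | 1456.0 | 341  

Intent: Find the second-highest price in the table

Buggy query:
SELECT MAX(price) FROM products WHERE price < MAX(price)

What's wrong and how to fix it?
Bug: MAX(price) on the right of the comparison is an aggregate-in-WHERE error

Fix: Compute the overall MAX in a subquery, then take MAX of rows below it

Corrected query:
SELECT MAX(price) FROM products WHERE price < (SELECT MAX(price) FROM products)

Result:
MAX(price)
----------
796.73    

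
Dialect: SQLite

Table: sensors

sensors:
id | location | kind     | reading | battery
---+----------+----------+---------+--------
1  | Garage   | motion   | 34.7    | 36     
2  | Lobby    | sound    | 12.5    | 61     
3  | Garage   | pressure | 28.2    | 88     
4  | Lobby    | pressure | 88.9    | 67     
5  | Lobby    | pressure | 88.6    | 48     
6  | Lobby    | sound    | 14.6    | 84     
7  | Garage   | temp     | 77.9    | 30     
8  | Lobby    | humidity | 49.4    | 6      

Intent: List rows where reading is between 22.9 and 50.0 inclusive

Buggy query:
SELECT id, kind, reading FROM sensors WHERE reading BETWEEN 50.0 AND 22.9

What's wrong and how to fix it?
Bug: BETWEEN expects the lower bound first; with 50.0 AND 22.9 the range is empty

Fix: Swap the bounds so the smaller value comes first

Corrected query:
SELECT id, kind, reading FROM sensors WHERE reading BETWEEN 22.9 AND 50.0

Result:
id | kind     | reading
---+----------+--------
1  | motion   | 34.7   
3  | pressure | 28.2   
8  | humidity | 49.4   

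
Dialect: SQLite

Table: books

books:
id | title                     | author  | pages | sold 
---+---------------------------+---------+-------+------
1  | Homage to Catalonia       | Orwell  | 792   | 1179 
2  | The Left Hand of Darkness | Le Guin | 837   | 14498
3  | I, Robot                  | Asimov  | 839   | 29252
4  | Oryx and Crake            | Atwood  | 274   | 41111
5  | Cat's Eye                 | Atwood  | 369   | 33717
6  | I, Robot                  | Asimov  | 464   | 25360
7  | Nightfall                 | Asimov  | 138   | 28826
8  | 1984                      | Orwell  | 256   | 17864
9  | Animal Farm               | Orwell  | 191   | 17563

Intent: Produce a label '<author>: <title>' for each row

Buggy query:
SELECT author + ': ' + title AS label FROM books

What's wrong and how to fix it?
Bug: SQLite uses || for string concatenation; + coerces text to numbers (yielding 0)

Fix: Replace + with || to concatenate text

Corrected query:
SELECT author || ': ' || title AS label FROM books

Result:
label                             
----------------------------------
Orwell: Homage to Catalonia       
Le Guin: The Left Hand of Darkness
Asimov: I, Robot                  
Atwood: Oryx and Crake            
Atwood: Cat's Eye                 
Asimov: I, Robot                  
Asimov: Nightfall                 
Orwell: 1984                      
Orwell: Animal Farm               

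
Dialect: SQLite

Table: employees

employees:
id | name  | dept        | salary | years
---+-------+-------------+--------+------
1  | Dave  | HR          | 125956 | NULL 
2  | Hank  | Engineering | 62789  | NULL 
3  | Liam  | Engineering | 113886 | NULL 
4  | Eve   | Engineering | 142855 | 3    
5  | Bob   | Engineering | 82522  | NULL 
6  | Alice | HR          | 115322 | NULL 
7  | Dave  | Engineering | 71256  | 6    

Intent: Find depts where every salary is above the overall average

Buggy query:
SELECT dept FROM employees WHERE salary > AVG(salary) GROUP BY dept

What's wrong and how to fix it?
Bug: WHERE evaluates per row before aggregation, so AVG() is unavailable

Fix: Compute the overall average in a scalar subquery and compare each group's MIN against it in HAVING

Corrected query:
SELECT dept FROM employees GROUP BY dept HAVING MIN(salary) > (SELECT AVG(salary) FROM employees)

Result:
dept
----
HR  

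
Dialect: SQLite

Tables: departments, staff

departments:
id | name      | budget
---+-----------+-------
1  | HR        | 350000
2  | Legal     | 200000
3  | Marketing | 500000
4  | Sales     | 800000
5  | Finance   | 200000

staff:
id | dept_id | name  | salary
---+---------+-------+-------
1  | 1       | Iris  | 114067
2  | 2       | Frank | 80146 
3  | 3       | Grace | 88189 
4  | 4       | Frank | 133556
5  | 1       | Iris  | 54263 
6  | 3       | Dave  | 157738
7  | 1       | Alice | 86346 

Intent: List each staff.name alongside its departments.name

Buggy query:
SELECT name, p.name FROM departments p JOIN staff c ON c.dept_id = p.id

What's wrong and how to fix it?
Bug: Both tables have a 'name' column; the unqualified reference is ambiguous

Fix: Prefix ambiguous columns with the table alias

Corrected query:
SELECT c.name, p.name FROM departments p JOIN staff c ON c.dept_id = p.id

Result:
name  | name     
------+----------
Iris  | HR       
Frank | Legal    
Grace | Marketing
Frank | Sales    
Iris  | HR       
Dave  | Marketing
Alice | HR       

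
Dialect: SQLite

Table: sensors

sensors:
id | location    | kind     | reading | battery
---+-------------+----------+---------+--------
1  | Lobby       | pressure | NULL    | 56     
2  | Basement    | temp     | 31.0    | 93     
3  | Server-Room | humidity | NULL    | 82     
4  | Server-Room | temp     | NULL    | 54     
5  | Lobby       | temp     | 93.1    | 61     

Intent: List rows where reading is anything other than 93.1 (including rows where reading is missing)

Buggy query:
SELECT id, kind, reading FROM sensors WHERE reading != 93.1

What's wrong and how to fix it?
Bug: 'reading != 93.1' is unknown when reading is NULL, so NULL rows are silently excluded

Fix: Handle NULL separately with IS NULL alongside the inequality

Corrected query:
SELECT id, kind, reading FROM sensors WHERE reading != 93.1 OR reading IS NULL

Result:
id | kind     | reading
---+----------+--------
1  | pressure | NULL   
2  | temp     | 31     
3  | humidity | NULL   
4  | temp     | NULL   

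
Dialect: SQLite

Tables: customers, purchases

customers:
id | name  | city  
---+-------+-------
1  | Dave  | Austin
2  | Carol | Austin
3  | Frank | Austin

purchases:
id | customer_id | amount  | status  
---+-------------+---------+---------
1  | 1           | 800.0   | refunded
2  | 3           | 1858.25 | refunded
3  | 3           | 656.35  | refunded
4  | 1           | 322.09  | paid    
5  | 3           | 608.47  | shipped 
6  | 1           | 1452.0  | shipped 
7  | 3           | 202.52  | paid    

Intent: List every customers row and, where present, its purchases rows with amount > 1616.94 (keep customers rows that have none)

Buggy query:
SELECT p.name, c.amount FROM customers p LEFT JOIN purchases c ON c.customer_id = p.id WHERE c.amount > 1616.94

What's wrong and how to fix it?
Bug: A WHERE condition on the right-hand table after LEFT JOIN drops unmatched parents

Fix: Put 'c.amount > 1616.94' in the JOIN's ON clause instead of WHERE

Corrected query:
SELECT p.name, c.amount FROM customers p LEFT JOIN purchases c ON c.customer_id = p.id AND c.amount > 1616.94

Result:
name  | amount 
------+--------
Dave  | NULL   
Carol | NULL   
Frank | 1858.25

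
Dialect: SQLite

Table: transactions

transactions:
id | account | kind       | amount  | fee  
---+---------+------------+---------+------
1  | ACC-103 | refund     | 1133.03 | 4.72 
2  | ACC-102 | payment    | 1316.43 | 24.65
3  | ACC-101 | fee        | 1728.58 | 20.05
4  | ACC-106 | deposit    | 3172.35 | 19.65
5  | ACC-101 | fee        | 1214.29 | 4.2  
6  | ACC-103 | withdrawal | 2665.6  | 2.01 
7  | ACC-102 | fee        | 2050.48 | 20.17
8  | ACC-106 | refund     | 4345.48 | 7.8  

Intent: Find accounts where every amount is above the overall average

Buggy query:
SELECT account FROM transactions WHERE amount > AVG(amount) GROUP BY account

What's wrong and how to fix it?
Bug: WHERE evaluates per row before aggregation, so AVG() is unavailable

Fix: Compute the overall average in a scalar subquery and compare each group's MIN against it in HAVING

Corrected query:
SELECT account FROM transactions GROUP BY account HAVING MIN(amount) > (SELECT AVG(amount) FROM transactions)

Result:
account
-------
ACC-106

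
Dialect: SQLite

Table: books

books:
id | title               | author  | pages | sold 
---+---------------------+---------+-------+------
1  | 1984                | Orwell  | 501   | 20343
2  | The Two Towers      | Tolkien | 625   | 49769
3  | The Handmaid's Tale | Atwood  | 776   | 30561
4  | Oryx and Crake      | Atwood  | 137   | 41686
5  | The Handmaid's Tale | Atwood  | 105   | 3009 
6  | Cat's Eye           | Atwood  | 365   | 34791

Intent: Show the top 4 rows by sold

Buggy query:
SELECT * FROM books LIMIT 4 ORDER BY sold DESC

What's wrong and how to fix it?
Bug: LIMIT must come after ORDER BY

Fix: Swap the clauses: ORDER BY first, then LIMIT

Corrected query:
SELECT * FROM books ORDER BY sold DESC LIMIT 4

Result:
id | title               | author  | pages | sold 
---+---------------------+---------+-------+------
2  | The Two Towers      | Tolkien | 625   | 49769
4  | Oryx and Crake      | Atwood  | 137   | 41686
6  | Cat's Eye           | Atwood  | 365   | 34791
3  | The Handmaid's Tale | Atwood  | 776   | 30561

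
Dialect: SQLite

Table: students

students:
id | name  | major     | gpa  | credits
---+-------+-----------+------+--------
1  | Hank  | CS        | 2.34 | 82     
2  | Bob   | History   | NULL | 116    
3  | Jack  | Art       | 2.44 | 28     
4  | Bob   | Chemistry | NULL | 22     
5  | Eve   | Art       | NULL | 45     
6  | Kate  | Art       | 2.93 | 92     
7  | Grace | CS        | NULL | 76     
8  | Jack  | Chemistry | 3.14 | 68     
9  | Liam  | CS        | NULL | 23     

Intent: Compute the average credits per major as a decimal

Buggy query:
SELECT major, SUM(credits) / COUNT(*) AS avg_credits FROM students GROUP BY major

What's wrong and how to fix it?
Bug: SUM(credits) and COUNT(*) are both integers; the division truncates the fractional part

Fix: Multiply by 1.0 (or CAST to REAL) to force floating-point division

Corrected query:
SELECT major, SUM(credits) * 1.0 / COUNT(*) AS avg_credits FROM students GROUP BY major

Result:
major     | avg_credits
----------+------------
Art       | 55         
CS        | 60.333333  
Chemistry | 45         
History   | 116        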